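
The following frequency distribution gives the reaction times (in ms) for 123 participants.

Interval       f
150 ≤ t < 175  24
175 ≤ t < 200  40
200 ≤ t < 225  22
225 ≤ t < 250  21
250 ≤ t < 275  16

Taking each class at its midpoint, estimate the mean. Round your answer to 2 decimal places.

205.39

Midpoints: 162.5, 187.5, 212.5, 237.5, 262.5
Σfm = 24×162.5 + 40×187.5 + 22×212.5 + 21×237.5 + 16×262.5 = 25262.5
n = Σf = 123
Mean = 25262.5 / 123 = 205.3862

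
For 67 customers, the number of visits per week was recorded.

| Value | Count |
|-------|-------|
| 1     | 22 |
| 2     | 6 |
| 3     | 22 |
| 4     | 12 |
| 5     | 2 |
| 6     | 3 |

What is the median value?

3

Cumulative frequencies: 22, 28, 50, 62, 64, 67
n = 67, so the median is the value in position (n+1)/2 = 34.
Position 34 falls at value 3.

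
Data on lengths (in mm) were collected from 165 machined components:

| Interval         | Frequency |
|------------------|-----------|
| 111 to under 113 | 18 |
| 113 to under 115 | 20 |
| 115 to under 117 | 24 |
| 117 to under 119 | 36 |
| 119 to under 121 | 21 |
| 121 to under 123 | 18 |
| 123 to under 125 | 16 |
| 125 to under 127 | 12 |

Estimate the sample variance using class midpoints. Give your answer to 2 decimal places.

16.77

Midpoints: 112, 114, 116, 118, 120, 122, 124, 126
n = 165, Σfm = 19540, mean = 118.4242
Σfm² = 2316760
Σf(m − x̄)² = Σfm² − (Σfm)²/n = 2316760 − 19540²/165 = 2750.3030
Sample variance = 2750.3030 / 164 = 16.7701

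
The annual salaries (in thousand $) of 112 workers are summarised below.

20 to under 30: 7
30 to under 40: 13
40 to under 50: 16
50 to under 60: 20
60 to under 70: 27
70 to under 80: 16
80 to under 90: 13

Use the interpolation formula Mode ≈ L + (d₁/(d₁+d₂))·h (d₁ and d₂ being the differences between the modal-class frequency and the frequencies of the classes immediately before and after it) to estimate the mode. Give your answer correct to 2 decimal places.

63.89

Modal class: 60 to under 70 (highest frequency 27).
d₁ = 27 − 20 = 7, d₂ = 27 − 16 = 11
Mode ≈ 60 + (7/(7+11)) × 10 = 60 + 3.8889 = 63.8889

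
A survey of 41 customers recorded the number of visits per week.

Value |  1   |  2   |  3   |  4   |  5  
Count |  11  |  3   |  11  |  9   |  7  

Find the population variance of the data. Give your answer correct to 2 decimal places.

2.05

Values: 1, 2, 3, 4, 5
n = 41, Σfx = 121, mean = 2.9512
Σfx² = 441
Σf(x − x̄)² = Σfx² − (Σfx)²/n = 441 − 121²/41 = 83.9024
Population variance = 83.9024 / 41 = 2.0464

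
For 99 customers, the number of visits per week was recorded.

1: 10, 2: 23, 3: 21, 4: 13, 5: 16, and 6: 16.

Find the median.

3

Cumulative frequencies: 10, 33, 54, 67, 83, 99
n = 99, so the median is the value in position (n+1)/2 = 50.
Position 50 falls at value 3.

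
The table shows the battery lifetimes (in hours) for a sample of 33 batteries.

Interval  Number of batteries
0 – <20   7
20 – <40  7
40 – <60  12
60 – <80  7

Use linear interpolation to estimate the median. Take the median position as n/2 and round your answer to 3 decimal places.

44.167

Cumulative frequencies: 7, 14, 26, 33
n = 33; position = n/2 = 16.5.
This falls in the class 40 – <60: L = 40, F = 14, f = 12, h = 20.
Median ≈ 40 + ((16.5 − 14) / 12) × 20 = 44.1667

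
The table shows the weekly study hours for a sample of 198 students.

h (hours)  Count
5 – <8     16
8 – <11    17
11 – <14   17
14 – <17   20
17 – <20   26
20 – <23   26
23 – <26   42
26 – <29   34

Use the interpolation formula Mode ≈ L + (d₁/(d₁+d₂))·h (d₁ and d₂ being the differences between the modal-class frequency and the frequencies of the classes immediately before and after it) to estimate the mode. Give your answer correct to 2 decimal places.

25.00

Modal class: 23 – <26 (highest frequency 42).
d₁ = 42 − 26 = 16, d₂ = 42 − 34 = 8
Mode ≈ 23 + (16/(16+8)) × 3 = 23 + 2.0000 = 25.0000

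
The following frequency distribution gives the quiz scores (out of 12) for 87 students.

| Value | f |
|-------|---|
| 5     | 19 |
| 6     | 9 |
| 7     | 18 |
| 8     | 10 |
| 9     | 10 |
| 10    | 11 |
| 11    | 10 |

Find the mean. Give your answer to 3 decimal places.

7.644

Values: 5, 6, 7, 8, 9, 10, 11
Σfx = 19×5 + 9×6 + 18×7 + 10×8 + 10×9 + 11×10 + 10×11 = 665
n = Σf = 87
Mean = 665 / 87 = 7.6437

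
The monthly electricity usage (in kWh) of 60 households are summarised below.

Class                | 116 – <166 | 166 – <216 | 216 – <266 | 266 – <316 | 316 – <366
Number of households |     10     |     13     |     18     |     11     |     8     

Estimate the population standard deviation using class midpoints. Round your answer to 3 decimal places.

Midpoints: 141, 191, 241, 291, 341
n = 60, Σfm = 14160, mean = 236.0000
Σfm² = 3580260
Σf(m − x̄)² = Σfm² − (Σfm)²/n = 3580260 − 14160²/60 = 238500.0000
Population variance = 238500.0000 / 60 = 3975.0000
Standard deviation = √3975.0000 = 63.0476

63.048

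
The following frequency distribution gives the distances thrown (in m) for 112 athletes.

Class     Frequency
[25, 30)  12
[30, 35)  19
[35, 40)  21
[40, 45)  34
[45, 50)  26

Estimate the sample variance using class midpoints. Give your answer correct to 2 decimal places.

42.45

Midpoints: 27.5, 32.5, 37.5, 42.5, 47.5
n = 112, Σfm = 4415, mean = 39.4196
Σfm² = 178750
Σf(m − x̄)² = Σfm² − (Σfm)²/n = 178750 − 4415²/112 = 4712.2768
Sample variance = 4712.2768 / 111 = 42.4529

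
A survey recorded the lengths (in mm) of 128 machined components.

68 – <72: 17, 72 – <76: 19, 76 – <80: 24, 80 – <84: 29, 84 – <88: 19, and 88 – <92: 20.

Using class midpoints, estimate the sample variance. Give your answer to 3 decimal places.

Midpoints: 70, 74, 78, 82, 86, 90
n = 128, Σfm = 10280, mean = 80.3125
Σfm² = 830880
Σf(m − x̄)² = Σfm² − (Σfm)²/n = 830880 − 10280²/128 = 5267.5000
Sample variance = 5267.5000 / 127 = 41.4764

41.476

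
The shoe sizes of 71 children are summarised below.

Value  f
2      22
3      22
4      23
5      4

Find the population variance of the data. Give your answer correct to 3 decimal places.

0.843

Values: 2, 3, 4, 5
n = 71, Σfx = 222, mean = 3.1268
Σfx² = 754
Σf(x − x̄)² = Σfx² − (Σfx)²/n = 754 − 222²/71 = 59.8592
Population variance = 59.8592 / 71 = 0.8431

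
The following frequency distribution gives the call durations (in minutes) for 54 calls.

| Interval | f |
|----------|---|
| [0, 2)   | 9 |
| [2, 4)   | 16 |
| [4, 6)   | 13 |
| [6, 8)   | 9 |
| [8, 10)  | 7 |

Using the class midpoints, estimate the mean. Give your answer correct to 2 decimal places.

4.59

Midpoints: 1, 3, 5, 7, 9
Σfm = 9×1 + 16×3 + 13×5 + 9×7 + 7×9 = 248
n = Σf = 54
Mean = 248 / 54 = 4.5926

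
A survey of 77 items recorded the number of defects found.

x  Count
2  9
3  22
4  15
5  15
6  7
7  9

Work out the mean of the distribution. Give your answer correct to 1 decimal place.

4.2

Values: 2, 3, 4, 5, 6, 7
Σfx = 9×2 + 22×3 + 15×4 + 15×5 + 7×6 + 9×7 = 324
n = Σf = 77
Mean = 324 / 77 = 4.2078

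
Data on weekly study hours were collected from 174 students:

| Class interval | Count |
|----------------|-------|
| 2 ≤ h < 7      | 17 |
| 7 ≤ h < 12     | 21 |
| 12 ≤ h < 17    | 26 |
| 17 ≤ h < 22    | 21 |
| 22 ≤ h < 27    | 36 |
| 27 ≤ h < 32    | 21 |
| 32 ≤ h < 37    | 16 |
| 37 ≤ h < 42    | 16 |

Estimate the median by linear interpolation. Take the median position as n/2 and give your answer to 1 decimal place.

22.3

Cumulative frequencies: 17, 38, 64, 85, 121, 142, 158, 174
n = 174; position = n/2 = 87.
This falls in the class 22 ≤ h < 27: L = 22, F = 85, f = 36, h = 5.
Median ≈ 22 + ((87 − 85) / 36) × 5 = 22.2778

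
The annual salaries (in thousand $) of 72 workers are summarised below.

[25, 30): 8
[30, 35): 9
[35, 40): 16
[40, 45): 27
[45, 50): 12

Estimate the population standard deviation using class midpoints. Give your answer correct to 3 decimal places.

6.084

Midpoints: 27.5, 32.5, 37.5, 42.5, 47.5
n = 72, Σfm = 2830, mean = 39.3056
Σfm² = 113900
Σf(m − x̄)² = Σfm² − (Σfm)²/n = 113900 − 2830²/72 = 2665.2778
Population variance = 2665.2778 / 72 = 37.0177
Standard deviation = √37.0177 = 6.0842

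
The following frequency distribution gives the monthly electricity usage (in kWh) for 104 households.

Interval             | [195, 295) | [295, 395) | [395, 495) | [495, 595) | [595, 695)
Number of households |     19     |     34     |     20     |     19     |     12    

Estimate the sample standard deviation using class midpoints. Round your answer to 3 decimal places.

128.060

Midpoints: 245, 345, 445, 545, 645
n = 104, Σfm = 43380, mean = 417.1154
Σfm² = 19783600
Σf(m − x̄)² = Σfm² − (Σfm)²/n = 19783600 − 43380²/104 = 1689134.6154
Sample variance = 1689134.6154 / 103 = 16399.3652
Standard deviation = √16399.3652 = 128.0600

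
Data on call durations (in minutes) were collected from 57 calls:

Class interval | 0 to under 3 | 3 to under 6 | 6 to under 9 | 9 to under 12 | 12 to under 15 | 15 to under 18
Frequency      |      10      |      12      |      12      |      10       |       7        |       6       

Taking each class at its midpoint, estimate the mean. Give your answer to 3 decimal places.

Midpoints: 1.5, 4.5, 7.5, 10.5, 13.5, 16.5
Σfm = 10×1.5 + 12×4.5 + 12×7.5 + 10×10.5 + 7×13.5 + 6×16.5 = 457.5
n = Σf = 57
Mean = 457.5 / 57 = 8.0263

8.026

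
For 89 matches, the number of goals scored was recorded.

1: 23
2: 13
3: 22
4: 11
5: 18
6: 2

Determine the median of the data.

3

Cumulative frequencies: 23, 36, 58, 69, 87, 89
n = 89, so the median is the value in position (n+1)/2 = 45.
Position 45 falls at value 3.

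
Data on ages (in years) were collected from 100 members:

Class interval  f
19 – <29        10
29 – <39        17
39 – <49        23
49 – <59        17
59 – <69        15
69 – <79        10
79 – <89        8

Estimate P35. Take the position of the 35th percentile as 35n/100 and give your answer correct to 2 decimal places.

Cumulative frequencies: 10, 27, 50, 67, 82, 92, 100
n = 100; position = 35n/100 = 35.
This falls in the class 39 – <49: L = 39, F = 27, f = 23, h = 10.
35th percentile ≈ 39 + ((35 − 27) / 23) × 10 = 42.4783

42.48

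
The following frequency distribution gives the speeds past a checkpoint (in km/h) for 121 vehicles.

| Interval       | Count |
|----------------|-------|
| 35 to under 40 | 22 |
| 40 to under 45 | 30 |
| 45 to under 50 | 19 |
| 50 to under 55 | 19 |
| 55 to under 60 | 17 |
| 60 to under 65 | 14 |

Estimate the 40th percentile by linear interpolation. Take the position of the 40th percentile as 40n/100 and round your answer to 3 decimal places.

44.400

Cumulative frequencies: 22, 52, 71, 90, 107, 121
n = 121; position = 40n/100 = 48.4.
This falls in the class 40 to under 45: L = 40, F = 22, f = 30, h = 5.
40th percentile ≈ 40 + ((48.4 − 22) / 30) × 5 = 44.4000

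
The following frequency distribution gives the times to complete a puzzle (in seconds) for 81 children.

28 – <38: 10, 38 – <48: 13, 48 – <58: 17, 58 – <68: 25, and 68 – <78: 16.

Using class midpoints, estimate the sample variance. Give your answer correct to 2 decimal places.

168.61

Midpoints: 33, 43, 53, 63, 73
n = 81, Σfm = 4533, mean = 55.9630
Σfm² = 267169
Σf(m − x̄)² = Σfm² − (Σfm)²/n = 267169 − 4533²/81 = 13488.8889
Sample variance = 13488.8889 / 80 = 168.6111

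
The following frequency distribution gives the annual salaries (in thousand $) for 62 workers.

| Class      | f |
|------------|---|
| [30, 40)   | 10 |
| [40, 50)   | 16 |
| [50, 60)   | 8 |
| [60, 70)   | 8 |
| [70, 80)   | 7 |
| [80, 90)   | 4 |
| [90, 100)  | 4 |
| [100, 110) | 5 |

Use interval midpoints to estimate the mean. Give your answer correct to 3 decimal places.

61.290

Midpoints: 35, 45, 55, 65, 75, 85, 95, 105
Σfm = 10×35 + 16×45 + 8×55 + 8×65 + 7×75 + 4×85 + 4×95 + 5×105 = 3800
n = Σf = 62
Mean = 3800 / 62 = 61.2903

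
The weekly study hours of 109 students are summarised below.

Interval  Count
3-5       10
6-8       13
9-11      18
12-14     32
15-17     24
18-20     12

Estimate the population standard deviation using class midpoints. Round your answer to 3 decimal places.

4.318

Midpoints: 4, 7, 10, 13, 16, 19
n = 109, Σfm = 1339, mean = 12.2844
Σfm² = 18481
Σf(m − x̄)² = Σfm² − (Σfm)²/n = 18481 − 1339²/109 = 2032.1835
Population variance = 2032.1835 / 109 = 18.6439
Standard deviation = √18.6439 = 4.3179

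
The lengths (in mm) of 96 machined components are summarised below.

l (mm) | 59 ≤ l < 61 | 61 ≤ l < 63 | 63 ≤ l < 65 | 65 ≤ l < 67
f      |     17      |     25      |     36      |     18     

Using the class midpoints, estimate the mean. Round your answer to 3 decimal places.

63.146

Midpoints: 60, 62, 64, 66
Σfm = 17×60 + 25×62 + 36×64 + 18×66 = 6062
n = Σf = 96
Mean = 6062 / 96 = 63.1458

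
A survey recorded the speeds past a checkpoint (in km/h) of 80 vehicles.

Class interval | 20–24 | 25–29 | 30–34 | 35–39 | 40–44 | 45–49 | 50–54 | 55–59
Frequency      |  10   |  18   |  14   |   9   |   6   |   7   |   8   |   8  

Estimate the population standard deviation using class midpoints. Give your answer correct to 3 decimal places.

Midpoints: 22, 27, 32, 37, 42, 47, 52, 57
n = 80, Σfm = 2940, mean = 36.7500
Σfm² = 118290
Σf(m − x̄)² = Σfm² − (Σfm)²/n = 118290 − 2940²/80 = 10245.0000
Population variance = 10245.0000 / 80 = 128.0625
Standard deviation = √128.0625 = 11.3165

11.316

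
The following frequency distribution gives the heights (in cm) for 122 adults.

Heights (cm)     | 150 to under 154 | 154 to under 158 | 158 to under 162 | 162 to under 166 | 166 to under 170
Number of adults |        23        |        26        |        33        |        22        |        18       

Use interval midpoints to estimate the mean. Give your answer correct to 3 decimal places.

Midpoints: 152, 156, 160, 164, 168
Σfm = 23×152 + 26×156 + 33×160 + 22×164 + 18×168 = 19464
n = Σf = 122
Mean = 19464 / 122 = 159.5410

159.541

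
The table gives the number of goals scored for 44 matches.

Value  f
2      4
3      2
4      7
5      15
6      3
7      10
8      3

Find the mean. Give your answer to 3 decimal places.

Values: 2, 3, 4, 5, 6, 7, 8
Σfx = 4×2 + 2×3 + 7×4 + 15×5 + 3×6 + 10×7 + 3×8 = 229
n = Σf = 44
Mean = 229 / 44 = 5.2045

5.205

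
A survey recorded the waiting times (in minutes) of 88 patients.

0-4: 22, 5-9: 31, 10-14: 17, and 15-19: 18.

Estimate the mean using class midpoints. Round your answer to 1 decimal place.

Midpoints: 2, 7, 12, 17
Σfm = 22×2 + 31×7 + 17×12 + 18×17 = 771
n = Σf = 88
Mean = 771 / 88 = 8.7614

8.8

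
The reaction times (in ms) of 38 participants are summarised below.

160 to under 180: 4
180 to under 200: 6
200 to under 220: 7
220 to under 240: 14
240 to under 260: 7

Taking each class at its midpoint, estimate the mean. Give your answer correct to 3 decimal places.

Midpoints: 170, 190, 210, 230, 250
Σfm = 4×170 + 6×190 + 7×210 + 14×230 + 7×250 = 8260
n = Σf = 38
Mean = 8260 / 38 = 217.3684

217.368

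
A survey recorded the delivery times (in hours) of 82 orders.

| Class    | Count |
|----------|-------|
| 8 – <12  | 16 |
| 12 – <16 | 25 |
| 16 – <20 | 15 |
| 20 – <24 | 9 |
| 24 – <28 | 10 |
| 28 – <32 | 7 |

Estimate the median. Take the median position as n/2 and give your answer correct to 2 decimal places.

16.00

Cumulative frequencies: 16, 41, 56, 65, 75, 82
n = 82; position = n/2 = 41.
This falls in the class 12 – <16: L = 12, F = 16, f = 25, h = 4.
Median ≈ 12 + ((41 − 16) / 25) × 4 = 16.0000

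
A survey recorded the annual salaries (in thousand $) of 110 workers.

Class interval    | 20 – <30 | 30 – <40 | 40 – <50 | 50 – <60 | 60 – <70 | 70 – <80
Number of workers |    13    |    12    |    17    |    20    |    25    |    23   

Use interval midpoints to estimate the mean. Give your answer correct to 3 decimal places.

Midpoints: 25, 35, 45, 55, 65, 75
Σfm = 13×25 + 12×35 + 17×45 + 20×55 + 25×65 + 23×75 = 5960
n = Σf = 110
Mean = 5960 / 110 = 54.1818

54.182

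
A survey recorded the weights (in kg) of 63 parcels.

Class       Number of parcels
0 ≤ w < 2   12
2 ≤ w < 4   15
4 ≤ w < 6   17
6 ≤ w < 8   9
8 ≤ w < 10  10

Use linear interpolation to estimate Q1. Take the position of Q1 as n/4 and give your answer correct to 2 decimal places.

Cumulative frequencies: 12, 27, 44, 53, 63
n = 63; position = n/4 = 15.75.
This falls in the class 2 ≤ w < 4: L = 2, F = 12, f = 15, h = 2.
Lower quartile ≈ 2 + ((15.75 − 12) / 15) × 2 = 2.5000

2.50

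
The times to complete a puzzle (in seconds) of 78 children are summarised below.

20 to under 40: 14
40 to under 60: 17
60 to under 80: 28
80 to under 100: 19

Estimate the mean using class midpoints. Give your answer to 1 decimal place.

Midpoints: 30, 50, 70, 90
Σfm = 14×30 + 17×50 + 28×70 + 19×90 = 4940
n = Σf = 78
Mean = 4940 / 78 = 63.3333

63.3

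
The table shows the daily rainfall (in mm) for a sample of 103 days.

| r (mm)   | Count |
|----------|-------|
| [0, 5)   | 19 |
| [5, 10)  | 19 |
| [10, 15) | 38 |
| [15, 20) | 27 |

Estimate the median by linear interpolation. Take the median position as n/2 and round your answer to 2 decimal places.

11.78

Cumulative frequencies: 19, 38, 76, 103
n = 103; position = n/2 = 51.5.
This falls in the class [10, 15): L = 10, F = 38, f = 38, h = 5.
Median ≈ 10 + ((51.5 − 38) / 38) × 5 = 11.7763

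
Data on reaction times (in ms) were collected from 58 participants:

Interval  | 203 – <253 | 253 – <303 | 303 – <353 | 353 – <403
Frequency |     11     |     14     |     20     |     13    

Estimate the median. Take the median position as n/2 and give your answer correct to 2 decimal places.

313.00

Cumulative frequencies: 11, 25, 45, 58
n = 58; position = n/2 = 29.
This falls in the class 303 – <353: L = 303, F = 25, f = 20, h = 50.
Median ≈ 303 + ((29 − 25) / 20) × 50 = 313.0000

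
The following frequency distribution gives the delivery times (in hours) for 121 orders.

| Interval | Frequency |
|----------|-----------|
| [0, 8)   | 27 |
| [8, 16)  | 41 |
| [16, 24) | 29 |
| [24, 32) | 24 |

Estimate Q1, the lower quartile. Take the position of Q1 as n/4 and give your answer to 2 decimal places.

Cumulative frequencies: 27, 68, 97, 121
n = 121; position = n/4 = 30.25.
This falls in the class [8, 16): L = 8, F = 27, f = 41, h = 8.
Lower quartile ≈ 8 + ((30.25 − 27) / 41) × 8 = 8.6341

8.63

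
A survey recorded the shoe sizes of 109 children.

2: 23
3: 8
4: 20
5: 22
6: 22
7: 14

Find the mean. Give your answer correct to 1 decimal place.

4.5

Values: 2, 3, 4, 5, 6, 7
Σfx = 23×2 + 8×3 + 20×4 + 22×5 + 22×6 + 14×7 = 490
n = Σf = 109
Mean = 490 / 109 = 4.4954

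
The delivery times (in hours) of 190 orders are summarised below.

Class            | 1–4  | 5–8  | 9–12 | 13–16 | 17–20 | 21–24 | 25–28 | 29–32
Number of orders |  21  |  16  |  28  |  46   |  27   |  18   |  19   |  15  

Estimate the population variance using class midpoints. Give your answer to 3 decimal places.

Midpoints: 2.5, 6.5, 10.5, 14.5, 18.5, 22.5, 26.5, 30.5
n = 190, Σfm = 2983, mean = 15.7000
Σfm² = 59215.5
Σf(m − x̄)² = Σfm² − (Σfm)²/n = 59215.5 − 2983²/190 = 12382.4000
Population variance = 12382.4000 / 190 = 65.1705

65.171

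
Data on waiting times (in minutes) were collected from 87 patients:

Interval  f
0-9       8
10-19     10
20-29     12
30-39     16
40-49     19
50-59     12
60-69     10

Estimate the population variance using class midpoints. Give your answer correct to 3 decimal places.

Midpoints: 4.5, 14.5, 24.5, 34.5, 44.5, 54.5, 64.5
n = 87, Σfm = 3171.5, mean = 36.4540
Σfm² = 143381.75
Σf(m − x̄)² = Σfm² − (Σfm)²/n = 143381.75 − 3171.5²/87 = 27767.8161
Population variance = 27767.8161 / 87 = 319.1703

319.170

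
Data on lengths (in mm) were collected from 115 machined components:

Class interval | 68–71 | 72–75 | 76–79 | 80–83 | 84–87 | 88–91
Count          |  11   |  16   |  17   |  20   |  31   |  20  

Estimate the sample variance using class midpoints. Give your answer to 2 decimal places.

40.69

Midpoints: 69.5, 73.5, 77.5, 81.5, 85.5, 89.5
n = 115, Σfm = 9328.5, mean = 81.1174
Σfm² = 761342.75
Σf(m − x̄)² = Σfm² − (Σfm)²/n = 761342.75 − 9328.5²/115 = 4639.1652
Sample variance = 4639.1652 / 114 = 40.6944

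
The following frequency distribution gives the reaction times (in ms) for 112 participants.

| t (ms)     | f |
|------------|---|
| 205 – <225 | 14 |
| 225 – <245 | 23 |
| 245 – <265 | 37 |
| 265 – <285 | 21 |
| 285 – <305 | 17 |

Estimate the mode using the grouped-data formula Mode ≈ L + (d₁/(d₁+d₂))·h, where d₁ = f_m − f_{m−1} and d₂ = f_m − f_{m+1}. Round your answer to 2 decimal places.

Modal class: 245 – <265 (highest frequency 37).
d₁ = 37 − 23 = 14, d₂ = 37 − 21 = 16
Mode ≈ 245 + (14/(14+16)) × 20 = 245 + 9.3333 = 254.3333

254.33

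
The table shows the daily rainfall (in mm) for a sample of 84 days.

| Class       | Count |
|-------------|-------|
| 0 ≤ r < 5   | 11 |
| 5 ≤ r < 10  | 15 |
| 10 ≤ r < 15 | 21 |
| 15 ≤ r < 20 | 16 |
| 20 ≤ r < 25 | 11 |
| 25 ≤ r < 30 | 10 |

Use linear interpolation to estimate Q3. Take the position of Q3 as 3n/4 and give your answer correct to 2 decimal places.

Cumulative frequencies: 11, 26, 47, 63, 74, 84
n = 84; position = 3n/4 = 63.
This falls in the class 15 ≤ r < 20: L = 15, F = 47, f = 16, h = 5.
Upper quartile ≈ 15 + ((63 − 47) / 16) × 5 = 20.0000

20.00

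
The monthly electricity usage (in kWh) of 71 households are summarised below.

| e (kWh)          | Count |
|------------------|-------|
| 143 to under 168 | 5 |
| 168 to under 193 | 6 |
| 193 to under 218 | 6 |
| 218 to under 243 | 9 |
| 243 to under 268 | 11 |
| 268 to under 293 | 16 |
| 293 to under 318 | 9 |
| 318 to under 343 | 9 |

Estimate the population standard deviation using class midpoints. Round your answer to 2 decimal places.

Midpoints: 155.5, 180.5, 205.5, 230.5, 255.5, 280.5, 305.5, 330.5
n = 71, Σfm = 18190.5, mean = 256.2042
Σfm² = 4847947.75
Σf(m − x̄)² = Σfm² − (Σfm)²/n = 4847947.75 − 18190.5²/71 = 187464.7887
Population variance = 187464.7887 / 71 = 2640.3491
Standard deviation = √2640.3491 = 51.3843

51.38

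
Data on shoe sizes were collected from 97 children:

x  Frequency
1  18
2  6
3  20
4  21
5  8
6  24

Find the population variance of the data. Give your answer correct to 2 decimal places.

3.10

Values: 1, 2, 3, 4, 5, 6
n = 97, Σfx = 358, mean = 3.6907
Σfx² = 1622
Σf(x − x̄)² = Σfx² − (Σfx)²/n = 1622 − 358²/97 = 300.7216
Population variance = 300.7216 / 97 = 3.1002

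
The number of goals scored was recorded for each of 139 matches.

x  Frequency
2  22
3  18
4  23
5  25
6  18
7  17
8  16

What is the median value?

5

Cumulative frequencies: 22, 40, 63, 88, 106, 123, 139
n = 139, so the median is the value in position (n+1)/2 = 70.
Position 70 falls at value 5.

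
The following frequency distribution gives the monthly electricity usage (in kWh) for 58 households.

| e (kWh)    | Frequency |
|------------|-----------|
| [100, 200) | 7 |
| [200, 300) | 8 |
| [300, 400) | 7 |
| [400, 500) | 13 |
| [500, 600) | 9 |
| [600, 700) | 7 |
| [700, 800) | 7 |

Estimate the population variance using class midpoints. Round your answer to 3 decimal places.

34827.586

Midpoints: 150, 250, 350, 450, 550, 650, 750
n = 58, Σfm = 26100, mean = 450.0000
Σfm² = 13765000
Σf(m − x̄)² = Σfm² − (Σfm)²/n = 13765000 − 26100²/58 = 2020000.0000
Population variance = 2020000.0000 / 58 = 34827.5862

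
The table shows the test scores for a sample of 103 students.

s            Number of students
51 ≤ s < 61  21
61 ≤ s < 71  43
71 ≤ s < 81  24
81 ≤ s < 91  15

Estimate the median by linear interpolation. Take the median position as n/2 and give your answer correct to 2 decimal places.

Cumulative frequencies: 21, 64, 88, 103
n = 103; position = n/2 = 51.5.
This falls in the class 61 ≤ s < 71: L = 61, F = 21, f = 43, h = 10.
Median ≈ 61 + ((51.5 − 21) / 43) × 10 = 68.0930

68.09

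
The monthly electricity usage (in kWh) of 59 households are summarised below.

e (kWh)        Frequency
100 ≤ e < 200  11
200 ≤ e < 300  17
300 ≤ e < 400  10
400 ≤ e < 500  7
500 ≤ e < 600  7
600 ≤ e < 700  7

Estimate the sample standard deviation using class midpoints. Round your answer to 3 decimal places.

165.492

Midpoints: 150, 250, 350, 450, 550, 650
n = 59, Σfm = 20950, mean = 355.0847
Σfm² = 9027500
Σf(m − x̄)² = Σfm² − (Σfm)²/n = 9027500 − 20950²/59 = 1588474.5763
Sample variance = 1588474.5763 / 58 = 27387.4927
Standard deviation = √27387.4927 = 165.4917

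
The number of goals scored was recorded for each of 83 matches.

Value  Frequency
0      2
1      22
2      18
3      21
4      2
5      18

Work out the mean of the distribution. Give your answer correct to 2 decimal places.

2.64

Values: 0, 1, 2, 3, 4, 5
Σfx = 2×0 + 22×1 + 18×2 + 21×3 + 2×4 + 18×5 = 219
n = Σf = 83
Mean = 219 / 83 = 2.6386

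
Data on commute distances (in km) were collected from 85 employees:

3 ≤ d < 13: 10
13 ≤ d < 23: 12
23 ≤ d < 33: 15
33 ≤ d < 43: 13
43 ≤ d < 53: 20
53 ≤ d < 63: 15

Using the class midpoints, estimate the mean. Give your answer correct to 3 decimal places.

35.765

Midpoints: 8, 18, 28, 38, 48, 58
Σfm = 10×8 + 12×18 + 15×28 + 13×38 + 20×48 + 15×58 = 3040
n = Σf = 85
Mean = 3040 / 85 = 35.7647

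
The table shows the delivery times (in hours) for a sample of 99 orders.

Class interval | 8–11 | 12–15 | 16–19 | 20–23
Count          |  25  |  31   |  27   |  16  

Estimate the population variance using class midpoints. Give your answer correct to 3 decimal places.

16.860

Midpoints: 9.5, 13.5, 17.5, 21.5
n = 99, Σfm = 1472.5, mean = 14.8737
Σfm² = 23570.75
Σf(m − x̄)² = Σfm² − (Σfm)²/n = 23570.75 − 1472.5²/99 = 1669.1717
Population variance = 1669.1717 / 99 = 16.8603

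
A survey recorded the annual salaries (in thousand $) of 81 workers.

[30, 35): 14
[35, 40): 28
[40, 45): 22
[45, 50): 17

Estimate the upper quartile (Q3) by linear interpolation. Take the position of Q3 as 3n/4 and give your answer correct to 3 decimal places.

44.261

Cumulative frequencies: 14, 42, 64, 81
n = 81; position = 3n/4 = 60.75.
This falls in the class [40, 45): L = 40, F = 42, f = 22, h = 5.
Upper quartile ≈ 40 + ((60.75 − 42) / 22) × 5 = 44.2614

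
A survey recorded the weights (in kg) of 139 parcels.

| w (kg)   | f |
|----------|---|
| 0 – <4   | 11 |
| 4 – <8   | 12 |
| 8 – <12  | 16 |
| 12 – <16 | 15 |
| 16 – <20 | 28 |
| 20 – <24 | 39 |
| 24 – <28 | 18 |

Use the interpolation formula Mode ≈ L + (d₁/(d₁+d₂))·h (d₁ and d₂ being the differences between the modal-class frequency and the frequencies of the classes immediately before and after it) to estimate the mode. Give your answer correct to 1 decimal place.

Modal class: 20 – <24 (highest frequency 39).
d₁ = 39 − 28 = 11, d₂ = 39 − 18 = 21
Mode ≈ 20 + (11/(11+21)) × 4 = 20 + 1.3750 = 21.3750

21.4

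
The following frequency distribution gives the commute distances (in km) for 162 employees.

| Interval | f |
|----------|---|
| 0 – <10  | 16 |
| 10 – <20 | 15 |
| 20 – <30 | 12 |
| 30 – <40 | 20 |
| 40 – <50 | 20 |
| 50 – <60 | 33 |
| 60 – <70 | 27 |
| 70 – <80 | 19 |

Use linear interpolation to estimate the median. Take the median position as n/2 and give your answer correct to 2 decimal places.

Cumulative frequencies: 16, 31, 43, 63, 83, 116, 143, 162
n = 162; position = n/2 = 81.
This falls in the class 40 – <50: L = 40, F = 63, f = 20, h = 10.
Median ≈ 40 + ((81 − 63) / 20) × 10 = 49.0000

49.00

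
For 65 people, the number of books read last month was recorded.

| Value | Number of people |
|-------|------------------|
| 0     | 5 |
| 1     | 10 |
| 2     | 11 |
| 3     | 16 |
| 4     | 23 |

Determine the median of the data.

3

Cumulative frequencies: 5, 15, 26, 42, 65
n = 65, so the median is the value in position (n+1)/2 = 33.
Position 33 falls at value 3.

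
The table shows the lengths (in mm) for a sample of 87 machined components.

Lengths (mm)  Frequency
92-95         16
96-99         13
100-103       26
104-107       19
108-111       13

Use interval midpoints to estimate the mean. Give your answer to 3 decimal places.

Midpoints: 93.5, 97.5, 101.5, 105.5, 109.5
Σfm = 16×93.5 + 13×97.5 + 26×101.5 + 19×105.5 + 13×109.5 = 8830.5
n = Σf = 87
Mean = 8830.5 / 87 = 101.5000

101.500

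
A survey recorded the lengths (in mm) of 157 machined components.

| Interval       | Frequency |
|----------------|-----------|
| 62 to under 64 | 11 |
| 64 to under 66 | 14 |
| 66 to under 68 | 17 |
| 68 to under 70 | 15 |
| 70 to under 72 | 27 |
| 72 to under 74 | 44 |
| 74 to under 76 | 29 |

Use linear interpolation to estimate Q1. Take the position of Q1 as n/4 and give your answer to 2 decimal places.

67.68

Cumulative frequencies: 11, 25, 42, 57, 84, 128, 157
n = 157; position = n/4 = 39.25.
This falls in the class 66 to under 68: L = 66, F = 25, f = 17, h = 2.
Lower quartile ≈ 66 + ((39.25 − 25) / 17) × 2 = 67.6765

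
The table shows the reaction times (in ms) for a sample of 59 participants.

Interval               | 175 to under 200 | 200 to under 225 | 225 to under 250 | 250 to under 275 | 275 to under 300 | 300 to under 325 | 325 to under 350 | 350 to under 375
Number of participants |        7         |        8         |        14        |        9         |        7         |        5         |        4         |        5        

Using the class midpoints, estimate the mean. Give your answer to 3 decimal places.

Midpoints: 187.5, 212.5, 237.5, 262.5, 287.5, 312.5, 337.5, 362.5
Σfm = 7×187.5 + 8×212.5 + 14×237.5 + 9×262.5 + 7×287.5 + 5×312.5 + 4×337.5 + 5×362.5 = 15437.5
n = Σf = 59
Mean = 15437.5 / 59 = 261.6525

261.653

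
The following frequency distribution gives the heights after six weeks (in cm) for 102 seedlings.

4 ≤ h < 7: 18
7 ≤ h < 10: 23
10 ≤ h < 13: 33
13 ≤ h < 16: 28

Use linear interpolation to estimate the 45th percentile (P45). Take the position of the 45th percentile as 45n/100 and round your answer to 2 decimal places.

10.45

Cumulative frequencies: 18, 41, 74, 102
n = 102; position = 45n/100 = 45.9.
This falls in the class 10 ≤ h < 13: L = 10, F = 41, f = 33, h = 3.
45th percentile ≈ 10 + ((45.9 − 41) / 33) × 3 = 10.4455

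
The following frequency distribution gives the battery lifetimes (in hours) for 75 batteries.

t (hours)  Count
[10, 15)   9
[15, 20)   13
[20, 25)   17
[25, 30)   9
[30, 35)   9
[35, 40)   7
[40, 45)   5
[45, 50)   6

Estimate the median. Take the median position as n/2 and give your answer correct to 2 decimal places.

Cumulative frequencies: 9, 22, 39, 48, 57, 64, 69, 75
n = 75; position = n/2 = 37.5.
This falls in the class [20, 25): L = 20, F = 22, f = 17, h = 5.
Median ≈ 20 + ((37.5 − 22) / 17) × 5 = 24.5588

24.56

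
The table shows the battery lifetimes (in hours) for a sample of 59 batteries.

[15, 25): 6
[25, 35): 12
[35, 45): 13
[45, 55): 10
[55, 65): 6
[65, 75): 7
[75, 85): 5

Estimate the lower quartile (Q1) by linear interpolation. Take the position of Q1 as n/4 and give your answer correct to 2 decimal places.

32.29

Cumulative frequencies: 6, 18, 31, 41, 47, 54, 59
n = 59; position = n/4 = 14.75.
This falls in the class [25, 35): L = 25, F = 6, f = 12, h = 10.
Lower quartile ≈ 25 + ((14.75 − 6) / 12) × 10 = 32.2917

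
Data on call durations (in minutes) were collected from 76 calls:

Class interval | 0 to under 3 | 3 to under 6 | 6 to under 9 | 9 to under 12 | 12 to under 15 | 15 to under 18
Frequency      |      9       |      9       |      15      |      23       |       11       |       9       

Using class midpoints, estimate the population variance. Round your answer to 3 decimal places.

Midpoints: 1.5, 4.5, 7.5, 10.5, 13.5, 16.5
n = 76, Σfm = 705, mean = 9.2763
Σfm² = 8037
Σf(m − x̄)² = Σfm² − (Σfm)²/n = 8037 − 705²/76 = 1497.1974
Population variance = 1497.1974 / 76 = 19.7000

19.700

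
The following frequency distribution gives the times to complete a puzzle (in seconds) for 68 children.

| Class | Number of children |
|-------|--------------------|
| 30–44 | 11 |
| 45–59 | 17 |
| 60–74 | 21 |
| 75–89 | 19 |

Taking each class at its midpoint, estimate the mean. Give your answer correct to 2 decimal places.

62.59

Midpoints: 37, 52, 67, 82
Σfm = 11×37 + 17×52 + 21×67 + 19×82 = 4256
n = Σf = 68
Mean = 4256 / 68 = 62.5882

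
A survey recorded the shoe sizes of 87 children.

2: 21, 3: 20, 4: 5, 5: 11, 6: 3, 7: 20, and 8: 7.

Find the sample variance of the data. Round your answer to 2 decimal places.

Values: 2, 3, 4, 5, 6, 7, 8
n = 87, Σfx = 391, mean = 4.4943
Σfx² = 2155
Σf(x − x̄)² = Σfx² − (Σfx)²/n = 2155 − 391²/87 = 397.7471
Sample variance = 397.7471 / 86 = 4.6250

4.62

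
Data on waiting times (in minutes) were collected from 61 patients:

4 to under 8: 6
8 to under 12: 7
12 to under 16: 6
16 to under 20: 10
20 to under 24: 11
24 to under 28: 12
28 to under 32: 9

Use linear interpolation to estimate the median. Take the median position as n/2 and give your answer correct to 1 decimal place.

20.5

Cumulative frequencies: 6, 13, 19, 29, 40, 52, 61
n = 61; position = n/2 = 30.5.
This falls in the class 20 to under 24: L = 20, F = 29, f = 11, h = 4.
Median ≈ 20 + ((30.5 − 29) / 11) × 4 = 20.5455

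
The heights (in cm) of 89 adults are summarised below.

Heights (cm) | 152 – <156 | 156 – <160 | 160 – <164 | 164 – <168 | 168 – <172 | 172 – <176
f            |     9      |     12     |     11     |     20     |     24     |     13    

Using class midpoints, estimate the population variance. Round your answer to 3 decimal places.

Midpoints: 154, 158, 162, 166, 170, 174
n = 89, Σfm = 14726, mean = 165.4607
Σfm² = 2440004
Σf(m − x̄)² = Σfm² − (Σfm)²/n = 2440004 − 14726²/89 = 3430.1124
Population variance = 3430.1124 / 89 = 38.5406

38.541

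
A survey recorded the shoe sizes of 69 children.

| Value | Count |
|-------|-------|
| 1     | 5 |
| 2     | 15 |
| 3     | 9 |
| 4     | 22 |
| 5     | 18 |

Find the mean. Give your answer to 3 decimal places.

3.478

Values: 1, 2, 3, 4, 5
Σfx = 5×1 + 15×2 + 9×3 + 22×4 + 18×5 = 240
n = Σf = 69
Mean = 240 / 69 = 3.4783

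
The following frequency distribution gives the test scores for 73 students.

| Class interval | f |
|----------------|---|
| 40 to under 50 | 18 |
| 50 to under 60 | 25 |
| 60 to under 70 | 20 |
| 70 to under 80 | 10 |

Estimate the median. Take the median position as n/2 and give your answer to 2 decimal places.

57.40

Cumulative frequencies: 18, 43, 63, 73
n = 73; position = n/2 = 36.5.
This falls in the class 50 to under 60: L = 50, F = 18, f = 25, h = 10.
Median ≈ 50 + ((36.5 − 18) / 25) × 10 = 57.4000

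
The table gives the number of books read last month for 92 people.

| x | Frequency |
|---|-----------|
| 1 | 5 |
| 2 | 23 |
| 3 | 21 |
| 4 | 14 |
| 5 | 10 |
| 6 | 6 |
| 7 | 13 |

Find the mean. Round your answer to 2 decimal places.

3.77

Values: 1, 2, 3, 4, 5, 6, 7
Σfx = 5×1 + 23×2 + 21×3 + 14×4 + 10×5 + 6×6 + 13×7 = 347
n = Σf = 92
Mean = 347 / 92 = 3.7717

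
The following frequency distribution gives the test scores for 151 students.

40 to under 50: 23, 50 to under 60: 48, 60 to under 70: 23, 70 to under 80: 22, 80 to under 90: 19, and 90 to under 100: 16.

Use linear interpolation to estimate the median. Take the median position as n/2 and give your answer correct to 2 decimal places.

Cumulative frequencies: 23, 71, 94, 116, 135, 151
n = 151; position = n/2 = 75.5.
This falls in the class 60 to under 70: L = 60, F = 71, f = 23, h = 10.
Median ≈ 60 + ((75.5 − 71) / 23) × 10 = 61.9565

61.96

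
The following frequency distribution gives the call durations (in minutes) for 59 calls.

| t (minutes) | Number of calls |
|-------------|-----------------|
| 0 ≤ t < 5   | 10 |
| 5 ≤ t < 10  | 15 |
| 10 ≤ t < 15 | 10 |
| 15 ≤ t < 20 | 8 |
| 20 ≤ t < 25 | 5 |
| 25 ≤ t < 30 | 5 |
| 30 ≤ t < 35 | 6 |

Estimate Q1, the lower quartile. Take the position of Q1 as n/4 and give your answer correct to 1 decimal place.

6.6

Cumulative frequencies: 10, 25, 35, 43, 48, 53, 59
n = 59; position = n/4 = 14.75.
This falls in the class 5 ≤ t < 10: L = 5, F = 10, f = 15, h = 5.
Lower quartile ≈ 5 + ((14.75 − 10) / 15) × 5 = 6.5833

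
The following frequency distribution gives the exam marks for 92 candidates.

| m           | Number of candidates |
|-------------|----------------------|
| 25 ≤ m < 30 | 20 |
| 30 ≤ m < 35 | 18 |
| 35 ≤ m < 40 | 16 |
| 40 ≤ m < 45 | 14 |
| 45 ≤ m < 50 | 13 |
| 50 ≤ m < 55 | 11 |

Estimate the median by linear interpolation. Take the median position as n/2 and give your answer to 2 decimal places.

Cumulative frequencies: 20, 38, 54, 68, 81, 92
n = 92; position = n/2 = 46.
This falls in the class 35 ≤ m < 40: L = 35, F = 38, f = 16, h = 5.
Median ≈ 35 + ((46 − 38) / 16) × 5 = 37.5000

37.50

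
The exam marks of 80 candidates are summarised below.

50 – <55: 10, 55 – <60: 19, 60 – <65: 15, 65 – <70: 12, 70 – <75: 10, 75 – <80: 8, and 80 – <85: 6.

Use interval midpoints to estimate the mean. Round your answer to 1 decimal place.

Midpoints: 52.5, 57.5, 62.5, 67.5, 72.5, 77.5, 82.5
Σfm = 10×52.5 + 19×57.5 + 15×62.5 + 12×67.5 + 10×72.5 + 8×77.5 + 6×82.5 = 5205
n = Σf = 80
Mean = 5205 / 80 = 65.0625

65.1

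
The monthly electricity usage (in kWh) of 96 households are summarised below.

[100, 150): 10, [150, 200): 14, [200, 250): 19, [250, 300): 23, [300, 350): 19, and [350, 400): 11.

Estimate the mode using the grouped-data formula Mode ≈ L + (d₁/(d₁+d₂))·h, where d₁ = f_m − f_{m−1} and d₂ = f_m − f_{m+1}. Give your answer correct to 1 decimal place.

Modal class: [250, 300) (highest frequency 23).
d₁ = 23 − 19 = 4, d₂ = 23 − 19 = 4
Mode ≈ 250 + (4/(4+4)) × 50 = 250 + 25.0000 = 275.0000

275.0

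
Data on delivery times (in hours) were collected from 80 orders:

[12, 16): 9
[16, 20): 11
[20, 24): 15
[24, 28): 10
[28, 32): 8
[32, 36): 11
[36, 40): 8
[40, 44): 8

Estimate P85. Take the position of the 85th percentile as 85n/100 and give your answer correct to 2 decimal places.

Cumulative frequencies: 9, 20, 35, 45, 53, 64, 72, 80
n = 80; position = 85n/100 = 68.
This falls in the class [36, 40): L = 36, F = 64, f = 8, h = 4.
85th percentile ≈ 36 + ((68 − 64) / 8) × 4 = 38.0000

38.00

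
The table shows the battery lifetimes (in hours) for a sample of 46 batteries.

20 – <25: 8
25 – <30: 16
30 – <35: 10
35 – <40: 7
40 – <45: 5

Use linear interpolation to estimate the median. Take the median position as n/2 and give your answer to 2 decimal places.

Cumulative frequencies: 8, 24, 34, 41, 46
n = 46; position = n/2 = 23.
This falls in the class 25 – <30: L = 25, F = 8, f = 16, h = 5.
Median ≈ 25 + ((23 − 8) / 16) × 5 = 29.6875

29.69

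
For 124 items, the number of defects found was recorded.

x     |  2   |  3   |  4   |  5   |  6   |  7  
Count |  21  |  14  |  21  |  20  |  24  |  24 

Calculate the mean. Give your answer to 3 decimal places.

Values: 2, 3, 4, 5, 6, 7
Σfx = 21×2 + 14×3 + 21×4 + 20×5 + 24×6 + 24×7 = 580
n = Σf = 124
Mean = 580 / 124 = 4.6774

4.677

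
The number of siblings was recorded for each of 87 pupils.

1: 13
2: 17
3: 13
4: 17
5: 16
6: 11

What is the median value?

4

Cumulative frequencies: 13, 30, 43, 60, 76, 87
n = 87, so the median is the value in position (n+1)/2 = 44.
Position 44 falls at value 4.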